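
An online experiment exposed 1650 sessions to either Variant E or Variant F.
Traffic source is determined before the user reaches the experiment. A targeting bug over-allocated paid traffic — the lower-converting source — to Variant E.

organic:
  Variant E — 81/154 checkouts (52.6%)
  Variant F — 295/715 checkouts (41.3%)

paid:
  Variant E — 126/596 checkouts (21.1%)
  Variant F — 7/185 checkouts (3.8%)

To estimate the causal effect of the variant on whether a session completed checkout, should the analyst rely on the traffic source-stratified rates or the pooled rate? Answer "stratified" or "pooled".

Within every traffic source level Variant E has the higher rate, yet pooled Variant F does — Simpson's reversal.
Nothing the variant does changes traffic source; the imbalance is an allocation artefact. With traffic source also predicting the outcome, the pooled figure is confounded, and the within-stratum comparison is the causal one.
Within each level — organic: 52.6% vs 41.3%; paid: 21.1% vs 3.8% — Variant E is higher every time.

stratified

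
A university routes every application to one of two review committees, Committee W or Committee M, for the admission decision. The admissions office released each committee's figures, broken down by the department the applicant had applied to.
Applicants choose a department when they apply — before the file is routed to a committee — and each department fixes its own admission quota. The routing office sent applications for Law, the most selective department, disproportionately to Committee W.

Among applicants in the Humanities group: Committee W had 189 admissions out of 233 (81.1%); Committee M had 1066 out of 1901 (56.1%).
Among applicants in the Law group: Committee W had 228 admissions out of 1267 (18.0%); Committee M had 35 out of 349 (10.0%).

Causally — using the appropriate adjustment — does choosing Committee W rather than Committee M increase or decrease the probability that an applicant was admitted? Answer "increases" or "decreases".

Department differs across review committees for reasons unrelated to any effect of the review committee itself, and it separately predicts the outcome — a classic confounder. We must compare within department levels.
Within each level — Humanities: 81.1% vs 56.1%; Law: 18.0% vs 10.0% — Committee W is higher every time.

increases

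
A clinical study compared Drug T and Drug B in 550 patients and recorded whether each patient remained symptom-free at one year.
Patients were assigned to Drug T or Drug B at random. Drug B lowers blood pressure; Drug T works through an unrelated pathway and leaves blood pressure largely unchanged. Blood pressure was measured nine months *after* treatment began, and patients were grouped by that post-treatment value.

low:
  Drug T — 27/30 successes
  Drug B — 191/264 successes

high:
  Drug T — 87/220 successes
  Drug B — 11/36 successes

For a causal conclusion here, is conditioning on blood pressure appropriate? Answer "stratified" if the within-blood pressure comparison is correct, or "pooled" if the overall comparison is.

Because the drug influences blood pressure, blood pressure is a post-treatment mediator, not a confounder. Stratifying on it would bias the estimate; the causal effect is the crude pooled difference.
Pooled: Drug T 45.6% vs Drug B 67.3%; Drug B is higher overall.

pooled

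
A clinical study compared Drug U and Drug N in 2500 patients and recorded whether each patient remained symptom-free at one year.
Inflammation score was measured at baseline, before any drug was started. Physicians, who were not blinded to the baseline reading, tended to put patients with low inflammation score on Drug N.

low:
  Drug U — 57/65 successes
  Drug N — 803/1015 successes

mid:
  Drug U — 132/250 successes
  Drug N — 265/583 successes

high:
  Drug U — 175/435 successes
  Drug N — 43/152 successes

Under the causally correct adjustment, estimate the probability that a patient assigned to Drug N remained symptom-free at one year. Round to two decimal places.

Since inflammation score is a pre-existing factor (not a product of the drug) and it affects the outcome on its own, it is a confounder. The stratified rates, not the pooled rate, identify the causal effect.
Standardising Drug N to the population inflammation score mix: 0.432·803/1015 + 0.333·265/583 + 0.235·43/152 = 0.560.

0.56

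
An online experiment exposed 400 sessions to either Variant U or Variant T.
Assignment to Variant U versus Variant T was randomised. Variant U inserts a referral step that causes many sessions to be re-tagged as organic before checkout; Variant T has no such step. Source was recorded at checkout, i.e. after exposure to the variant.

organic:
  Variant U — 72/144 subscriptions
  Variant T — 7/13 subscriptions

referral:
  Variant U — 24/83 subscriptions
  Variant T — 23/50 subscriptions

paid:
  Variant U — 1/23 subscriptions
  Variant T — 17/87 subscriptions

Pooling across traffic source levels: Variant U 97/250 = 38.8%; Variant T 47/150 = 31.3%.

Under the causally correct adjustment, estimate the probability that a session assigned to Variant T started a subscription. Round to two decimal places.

Traffic source is downstream of the variant. One should not condition on a consequence of treatment, so the overall rates are the right comparison.
So P(outcome | do(Variant T)) is just the pooled rate for Variant T: 47/150 = 0.313.

0.31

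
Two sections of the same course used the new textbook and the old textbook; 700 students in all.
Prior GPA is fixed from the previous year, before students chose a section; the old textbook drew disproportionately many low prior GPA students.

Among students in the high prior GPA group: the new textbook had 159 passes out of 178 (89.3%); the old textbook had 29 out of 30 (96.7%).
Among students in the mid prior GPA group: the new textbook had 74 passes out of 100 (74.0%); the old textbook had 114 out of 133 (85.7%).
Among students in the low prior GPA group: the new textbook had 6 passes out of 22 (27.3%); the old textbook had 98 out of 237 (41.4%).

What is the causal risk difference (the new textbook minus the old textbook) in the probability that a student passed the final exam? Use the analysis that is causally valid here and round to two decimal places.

-0.11

Within every prior GPA band level the old textbook has the higher rate, yet pooled the new textbook does — Simpson's reversal.
Prior GPA band is set before the teaching method has any effect — it is not caused by the teaching method — and it independently drives the outcome. That makes it a confounder, so the causal comparison is within prior GPA band levels.
Adjusting over the population distribution of prior GPA band: 0.297·(0.893−0.967) + 0.333·(0.740−0.857) + 0.370·(0.273−0.414) = -0.113.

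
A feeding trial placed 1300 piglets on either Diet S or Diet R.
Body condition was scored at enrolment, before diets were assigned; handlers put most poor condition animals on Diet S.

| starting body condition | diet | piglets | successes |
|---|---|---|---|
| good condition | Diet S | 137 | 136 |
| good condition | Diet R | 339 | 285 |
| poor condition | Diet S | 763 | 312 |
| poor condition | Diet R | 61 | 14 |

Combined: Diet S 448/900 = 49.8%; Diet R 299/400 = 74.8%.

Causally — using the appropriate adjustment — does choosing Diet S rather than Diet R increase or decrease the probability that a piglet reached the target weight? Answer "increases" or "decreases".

increases

Starting body condition is set before the diet has any effect — it is not caused by the diet — and it independently drives the outcome. That makes it a confounder, so the causal comparison is within starting body condition levels.
Within each level — good condition: 99.3% vs 84.1%; poor condition: 40.9% vs 23.0% — Diet S is higher every time.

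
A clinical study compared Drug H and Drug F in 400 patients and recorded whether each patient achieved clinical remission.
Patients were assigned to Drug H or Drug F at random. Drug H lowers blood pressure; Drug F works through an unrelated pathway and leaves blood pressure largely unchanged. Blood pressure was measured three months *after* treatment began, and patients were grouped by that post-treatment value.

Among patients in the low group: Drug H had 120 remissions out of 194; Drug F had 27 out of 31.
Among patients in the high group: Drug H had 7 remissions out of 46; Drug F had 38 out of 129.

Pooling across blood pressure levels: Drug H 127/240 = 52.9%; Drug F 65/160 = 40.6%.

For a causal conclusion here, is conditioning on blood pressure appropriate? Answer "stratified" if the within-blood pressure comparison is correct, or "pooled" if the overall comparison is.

pooled

Within every blood pressure level Drug F has the higher rate, yet pooled Drug H does — Simpson's reversal.
Blood pressure is recorded after the drug and is itself shifted by it — it sits on the causal path from drug to outcome. Conditioning on a mediator would strip out part of the effect we want; the pooled comparison gives the total causal effect.
Pooled: Drug H 52.9% vs Drug F 40.6%; Drug H is higher overall.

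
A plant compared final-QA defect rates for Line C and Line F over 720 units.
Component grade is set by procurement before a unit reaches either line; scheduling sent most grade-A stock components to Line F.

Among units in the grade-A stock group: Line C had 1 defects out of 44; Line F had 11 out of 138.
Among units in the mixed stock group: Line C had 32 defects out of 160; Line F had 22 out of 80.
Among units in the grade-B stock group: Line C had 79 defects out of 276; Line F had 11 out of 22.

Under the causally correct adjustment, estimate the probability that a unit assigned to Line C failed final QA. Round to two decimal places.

Since component grade is a pre-existing factor (not a product of the line) and it affects the outcome on its own, it is a confounder. The stratified rates, not the pooled rate, identify the causal effect.
Standardising Line C to the population component grade mix: 0.253·1/44 + 0.333·32/160 + 0.414·79/276 = 0.191.

0.19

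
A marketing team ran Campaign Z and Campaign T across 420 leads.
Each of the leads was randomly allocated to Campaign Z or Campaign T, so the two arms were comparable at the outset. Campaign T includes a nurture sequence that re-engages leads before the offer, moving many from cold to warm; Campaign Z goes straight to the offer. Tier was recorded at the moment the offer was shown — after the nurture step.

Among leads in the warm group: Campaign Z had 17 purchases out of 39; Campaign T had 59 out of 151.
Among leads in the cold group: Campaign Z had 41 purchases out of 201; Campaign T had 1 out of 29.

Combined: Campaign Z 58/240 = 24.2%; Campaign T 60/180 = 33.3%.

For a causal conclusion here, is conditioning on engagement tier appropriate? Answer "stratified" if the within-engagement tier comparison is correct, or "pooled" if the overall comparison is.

The stratified and pooled comparisons disagree (Campaign Z wins within each engagement tier; Campaign T wins overall), so the answer turns on the causal role of engagement tier.
Engagement tier is recorded after the campaign and is itself shifted by it — it sits on the causal path from campaign to outcome. Conditioning on a mediator would strip out part of the effect we want; the pooled comparison gives the total causal effect.
Pooled: Campaign Z 24.2% vs Campaign T 33.3%; Campaign T is higher overall.

pooled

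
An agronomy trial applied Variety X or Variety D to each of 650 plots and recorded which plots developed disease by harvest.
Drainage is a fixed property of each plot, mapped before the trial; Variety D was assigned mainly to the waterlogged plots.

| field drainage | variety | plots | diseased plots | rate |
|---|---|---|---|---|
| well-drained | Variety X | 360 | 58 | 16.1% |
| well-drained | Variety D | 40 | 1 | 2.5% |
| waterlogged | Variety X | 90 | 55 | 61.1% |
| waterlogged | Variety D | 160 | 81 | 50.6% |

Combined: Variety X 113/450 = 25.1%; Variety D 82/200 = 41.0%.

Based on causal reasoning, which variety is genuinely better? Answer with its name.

Variety D

Field drainage differs across varietys for reasons unrelated to any effect of the variety itself, and it separately predicts the outcome — a classic confounder. We must compare within field drainage levels.
Within each level — well-drained: 16.1% vs 2.5%; waterlogged: 61.1% vs 50.6% — Variety D is lower every time.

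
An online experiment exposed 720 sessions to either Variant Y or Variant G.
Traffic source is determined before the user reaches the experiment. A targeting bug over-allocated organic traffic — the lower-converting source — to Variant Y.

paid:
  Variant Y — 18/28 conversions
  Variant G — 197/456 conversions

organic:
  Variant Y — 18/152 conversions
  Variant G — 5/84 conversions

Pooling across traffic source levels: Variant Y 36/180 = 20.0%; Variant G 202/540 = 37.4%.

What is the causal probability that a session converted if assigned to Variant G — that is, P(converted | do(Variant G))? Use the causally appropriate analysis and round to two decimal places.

0.31

Within every traffic source level Variant Y has the higher rate, yet pooled Variant G does — Simpson's reversal.
Nothing the variant does changes traffic source; the imbalance is an allocation artefact. With traffic source also predicting the outcome, the pooled figure is confounded, and the within-stratum comparison is the causal one.
Standardising Variant G to the population traffic source mix: 0.672·197/456 + 0.328·5/84 = 0.310.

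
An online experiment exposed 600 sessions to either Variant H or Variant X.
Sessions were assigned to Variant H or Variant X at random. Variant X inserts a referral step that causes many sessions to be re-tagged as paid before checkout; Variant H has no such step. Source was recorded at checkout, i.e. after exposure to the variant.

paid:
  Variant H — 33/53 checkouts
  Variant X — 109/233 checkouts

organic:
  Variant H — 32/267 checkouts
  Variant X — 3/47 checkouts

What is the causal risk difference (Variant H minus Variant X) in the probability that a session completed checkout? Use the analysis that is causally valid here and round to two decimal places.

Stratifying would compare variants among sessions the variants themselves sorted into traffic source groups — a form of selection on an intermediate. The unconditioned pooled rates give the total causal effect.
The causal difference is the pooled difference: 0.203 − 0.400 = -0.197.

-0.20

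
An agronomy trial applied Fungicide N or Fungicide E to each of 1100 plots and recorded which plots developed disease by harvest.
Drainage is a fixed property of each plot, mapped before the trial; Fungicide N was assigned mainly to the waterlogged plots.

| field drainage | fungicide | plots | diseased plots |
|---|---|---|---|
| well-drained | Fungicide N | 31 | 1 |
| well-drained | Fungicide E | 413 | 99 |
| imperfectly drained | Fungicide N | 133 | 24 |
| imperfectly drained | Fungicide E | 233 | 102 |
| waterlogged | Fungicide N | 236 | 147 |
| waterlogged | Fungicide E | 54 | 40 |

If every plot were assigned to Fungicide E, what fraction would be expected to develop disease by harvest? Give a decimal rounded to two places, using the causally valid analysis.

The stratified and pooled comparisons disagree (Fungicide N wins within each field drainage; Fungicide E wins overall), so the answer turns on the causal role of field drainage.
Since field drainage is a pre-existing factor (not a product of the fungicide) and it affects the outcome on its own, it is a confounder. The stratified rates, not the pooled rate, identify the causal effect.
Standardising Fungicide E to the population field drainage mix: 0.404·99/413 + 0.333·102/233 + 0.264·40/54 = 0.438.

0.44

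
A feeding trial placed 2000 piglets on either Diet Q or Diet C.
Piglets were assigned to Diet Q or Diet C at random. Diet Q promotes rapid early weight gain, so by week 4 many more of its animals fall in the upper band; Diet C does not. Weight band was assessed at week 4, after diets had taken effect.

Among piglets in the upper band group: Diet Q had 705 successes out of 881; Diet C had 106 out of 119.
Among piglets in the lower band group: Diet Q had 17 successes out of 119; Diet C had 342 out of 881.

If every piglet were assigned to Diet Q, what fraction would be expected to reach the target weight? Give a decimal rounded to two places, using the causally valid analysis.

Week-4 weight band here is a post-treatment variable shaped by the diet; conditioning on it would introduce bias rather than remove it. The overall comparison is the causal one.
So P(outcome | do(Diet Q)) is just the pooled rate for Diet Q: 722/1000 = 0.722.

0.72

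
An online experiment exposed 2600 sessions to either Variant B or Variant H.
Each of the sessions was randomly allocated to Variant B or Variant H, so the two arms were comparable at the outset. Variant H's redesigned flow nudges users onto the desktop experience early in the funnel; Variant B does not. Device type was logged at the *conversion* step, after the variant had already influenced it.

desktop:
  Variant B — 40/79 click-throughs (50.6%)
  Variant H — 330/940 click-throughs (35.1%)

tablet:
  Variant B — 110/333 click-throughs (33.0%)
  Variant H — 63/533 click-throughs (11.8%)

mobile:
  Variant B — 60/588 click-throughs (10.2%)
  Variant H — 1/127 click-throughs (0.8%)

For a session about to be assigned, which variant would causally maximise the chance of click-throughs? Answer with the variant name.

Device type here is a post-treatment variable shaped by the variant; conditioning on it would introduce bias rather than remove it. The overall comparison is the causal one.
Pooled: Variant B 21.0% vs Variant H 24.6%; Variant H is higher overall.

Variant H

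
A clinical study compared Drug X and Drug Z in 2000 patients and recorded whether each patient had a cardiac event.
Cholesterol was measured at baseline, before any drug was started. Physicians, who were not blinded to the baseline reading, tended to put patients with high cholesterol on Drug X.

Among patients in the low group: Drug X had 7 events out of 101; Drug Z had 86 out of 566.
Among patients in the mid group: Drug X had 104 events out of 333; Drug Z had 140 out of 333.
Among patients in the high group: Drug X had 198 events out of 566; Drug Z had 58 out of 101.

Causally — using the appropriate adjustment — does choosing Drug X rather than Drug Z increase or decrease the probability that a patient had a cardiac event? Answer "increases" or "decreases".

decreases

The stratified and pooled comparisons disagree (Drug X wins within each cholesterol; Drug Z wins overall), so the answer turns on the causal role of cholesterol.
The imbalance in cholesterol arose from how patients were allocated, not from anything the drug did; and cholesterol independently affects the outcome. The pooled gap is confounded — condition on cholesterol.
Within each level — low: 6.9% vs 15.2%; mid: 31.2% vs 42.0%; high: 35.0% vs 57.4% — Drug X is lower every time.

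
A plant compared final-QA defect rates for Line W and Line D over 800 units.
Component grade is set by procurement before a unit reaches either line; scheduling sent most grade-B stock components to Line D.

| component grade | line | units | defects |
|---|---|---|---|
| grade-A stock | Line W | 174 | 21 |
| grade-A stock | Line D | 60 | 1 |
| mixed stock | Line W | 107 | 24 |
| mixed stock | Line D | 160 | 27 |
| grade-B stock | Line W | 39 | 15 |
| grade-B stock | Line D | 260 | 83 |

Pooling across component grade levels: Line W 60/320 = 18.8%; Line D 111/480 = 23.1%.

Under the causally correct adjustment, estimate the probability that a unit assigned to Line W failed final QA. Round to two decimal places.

Line D is lower inside every component grade stratum but Line W is lower in aggregate. Whether to stratify depends on how component grade relates to the line.
Component grade is set before the line has any effect — it is not caused by the line — and it independently drives the outcome. That makes it a confounder, so the causal comparison is within component grade levels.
Standardising Line W to the population component grade mix: 0.292·21/174 + 0.334·24/107 + 0.374·15/39 = 0.254.

0.25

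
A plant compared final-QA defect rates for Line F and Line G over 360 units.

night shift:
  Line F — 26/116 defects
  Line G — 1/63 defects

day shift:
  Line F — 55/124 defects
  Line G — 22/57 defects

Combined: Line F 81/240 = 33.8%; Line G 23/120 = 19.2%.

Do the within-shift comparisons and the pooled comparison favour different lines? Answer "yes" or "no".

no

Within each shift level (night shift 22.4% vs 1.6%; day shift 44.4% vs 38.6%), Line G has the lower rate every time. Pooled: 33.8% vs 19.2% — Line G has the lower rate overall. They agree.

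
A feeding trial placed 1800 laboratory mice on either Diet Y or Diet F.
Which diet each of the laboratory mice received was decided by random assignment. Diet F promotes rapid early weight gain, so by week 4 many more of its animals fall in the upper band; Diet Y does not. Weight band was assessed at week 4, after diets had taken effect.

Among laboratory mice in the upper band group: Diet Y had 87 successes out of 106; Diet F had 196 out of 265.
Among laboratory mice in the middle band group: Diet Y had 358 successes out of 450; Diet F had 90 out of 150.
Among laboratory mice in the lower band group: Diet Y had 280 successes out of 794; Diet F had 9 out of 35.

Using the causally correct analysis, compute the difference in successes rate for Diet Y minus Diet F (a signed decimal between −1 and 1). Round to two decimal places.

The week-4 weight band-specific comparison favours Diet Y throughout, but the pooled figures favour Diet F. The question is whether to condition on week-4 weight band.
Week-4 weight band is downstream of the diet. One should not condition on a consequence of treatment, so the overall rates are the right comparison.
The causal difference is the pooled difference: 0.537 − 0.656 = -0.119.

-0.12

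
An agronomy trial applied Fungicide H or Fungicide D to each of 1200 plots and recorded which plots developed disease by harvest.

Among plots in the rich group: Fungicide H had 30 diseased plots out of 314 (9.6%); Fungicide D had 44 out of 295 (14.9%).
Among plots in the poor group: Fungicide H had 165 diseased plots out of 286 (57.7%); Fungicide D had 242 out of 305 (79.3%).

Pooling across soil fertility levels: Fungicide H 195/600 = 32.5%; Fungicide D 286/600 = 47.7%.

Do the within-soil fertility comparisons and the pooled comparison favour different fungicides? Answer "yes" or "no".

Within each soil fertility level (rich 9.6% vs 14.9%; poor 57.7% vs 79.3%), Fungicide H has the lower rate every time. Pooled: 32.5% vs 47.7% — Fungicide H has the lower rate overall. They agree.

no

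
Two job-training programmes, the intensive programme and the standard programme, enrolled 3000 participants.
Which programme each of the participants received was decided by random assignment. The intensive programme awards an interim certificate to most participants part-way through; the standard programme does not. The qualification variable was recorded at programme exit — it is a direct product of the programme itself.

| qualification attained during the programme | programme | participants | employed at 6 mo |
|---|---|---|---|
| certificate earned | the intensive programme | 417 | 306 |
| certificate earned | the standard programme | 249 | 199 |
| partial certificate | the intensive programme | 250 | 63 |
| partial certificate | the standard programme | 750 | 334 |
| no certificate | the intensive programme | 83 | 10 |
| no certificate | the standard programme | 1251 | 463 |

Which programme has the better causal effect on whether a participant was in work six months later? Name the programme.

Within every qualification attained during the programme level the standard programme has the higher rate, yet pooled the intensive programme does — Simpson's reversal.
Qualification attained during the programme lies on the pathway programme → qualification attained during the programme → outcome, so adjusting for it blocks the indirect effect. For the total causal effect of programme, use the unadjusted pooled rates.
Pooled: the intensive programme 50.5% vs the standard programme 44.3%; the intensive programme is higher overall.

the intensive programme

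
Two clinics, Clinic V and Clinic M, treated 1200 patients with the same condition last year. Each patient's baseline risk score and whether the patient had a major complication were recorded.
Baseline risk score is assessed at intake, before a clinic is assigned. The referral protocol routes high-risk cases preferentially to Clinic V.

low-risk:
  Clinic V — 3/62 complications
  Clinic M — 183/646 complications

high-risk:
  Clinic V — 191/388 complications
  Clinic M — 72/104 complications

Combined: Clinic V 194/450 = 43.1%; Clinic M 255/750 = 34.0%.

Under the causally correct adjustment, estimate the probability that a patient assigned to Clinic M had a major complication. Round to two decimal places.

The imbalance in baseline risk score arose from how patients were allocated, not from anything the clinic did; and baseline risk score independently affects the outcome. The pooled gap is confounded — condition on baseline risk score.
Standardising Clinic M to the population baseline risk score mix: 0.590·183/646 + 0.410·72/104 = 0.451.

0.45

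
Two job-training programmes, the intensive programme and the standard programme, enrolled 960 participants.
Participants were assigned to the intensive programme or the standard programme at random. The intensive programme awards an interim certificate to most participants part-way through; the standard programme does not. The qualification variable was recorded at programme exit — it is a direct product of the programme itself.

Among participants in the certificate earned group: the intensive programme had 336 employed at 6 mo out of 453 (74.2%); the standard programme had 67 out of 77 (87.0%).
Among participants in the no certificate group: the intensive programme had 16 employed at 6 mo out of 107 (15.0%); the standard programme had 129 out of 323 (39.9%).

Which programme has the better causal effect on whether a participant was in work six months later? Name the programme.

the intensive programme

The qualification attained during the programme-specific comparison favours the standard programme throughout, but the pooled figures favour the intensive programme. The question is whether to condition on qualification attained during the programme.
The distribution of qualification attained during the programme is itself part of what the programme does — it is an intermediate outcome. Holding it fixed would remove that part of the effect; the total effect is the pooled difference.
Pooled: the intensive programme 62.9% vs the standard programme 49.0%; the intensive programme is higher overall.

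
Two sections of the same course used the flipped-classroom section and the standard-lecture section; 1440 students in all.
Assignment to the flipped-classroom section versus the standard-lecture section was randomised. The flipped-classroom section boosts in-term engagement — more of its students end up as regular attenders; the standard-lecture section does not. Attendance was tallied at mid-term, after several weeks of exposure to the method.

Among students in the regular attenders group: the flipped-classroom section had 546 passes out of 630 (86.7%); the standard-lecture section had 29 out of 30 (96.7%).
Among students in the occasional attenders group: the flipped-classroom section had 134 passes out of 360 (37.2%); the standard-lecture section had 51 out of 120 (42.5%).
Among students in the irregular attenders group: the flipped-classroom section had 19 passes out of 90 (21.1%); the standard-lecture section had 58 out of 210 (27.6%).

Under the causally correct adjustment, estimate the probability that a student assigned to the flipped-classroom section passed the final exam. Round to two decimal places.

Stratifying would compare teaching methods among students the teaching methods themselves sorted into mid-term attendance groups — a form of selection on an intermediate. The unconditioned pooled rates give the total causal effect.
So P(outcome | do(the flipped-classroom section)) is just the pooled rate for the flipped-classroom section: 699/1080 = 0.647.

0.65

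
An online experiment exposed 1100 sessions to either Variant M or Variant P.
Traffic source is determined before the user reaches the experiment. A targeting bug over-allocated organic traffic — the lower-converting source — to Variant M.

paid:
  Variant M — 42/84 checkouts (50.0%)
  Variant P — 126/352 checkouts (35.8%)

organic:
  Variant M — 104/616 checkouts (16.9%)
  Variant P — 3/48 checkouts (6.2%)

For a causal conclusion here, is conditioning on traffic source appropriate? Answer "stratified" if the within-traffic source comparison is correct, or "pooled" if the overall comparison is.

Variant M is higher inside every traffic source stratum but Variant P is higher in aggregate. Whether to stratify depends on how traffic source relates to the variant.
Traffic source differs across variants for reasons unrelated to any effect of the variant itself, and it separately predicts the outcome — a classic confounder. We must compare within traffic source levels.
Within each level — paid: 50.0% vs 35.8%; organic: 16.9% vs 6.2% — Variant M is higher every time.

stratified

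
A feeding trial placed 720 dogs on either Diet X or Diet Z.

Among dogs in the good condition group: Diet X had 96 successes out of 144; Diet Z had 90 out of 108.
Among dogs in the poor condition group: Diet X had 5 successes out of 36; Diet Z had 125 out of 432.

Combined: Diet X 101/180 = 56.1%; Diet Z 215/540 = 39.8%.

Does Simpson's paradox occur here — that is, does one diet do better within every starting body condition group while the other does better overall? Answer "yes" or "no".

Within each starting body condition level (good condition 66.7% vs 83.3%; poor condition 13.9% vs 28.9%), Diet Z has the higher rate every time. Pooled: 56.1% vs 39.8% — Diet X has the higher rate overall. The two comparisons disagree.

yes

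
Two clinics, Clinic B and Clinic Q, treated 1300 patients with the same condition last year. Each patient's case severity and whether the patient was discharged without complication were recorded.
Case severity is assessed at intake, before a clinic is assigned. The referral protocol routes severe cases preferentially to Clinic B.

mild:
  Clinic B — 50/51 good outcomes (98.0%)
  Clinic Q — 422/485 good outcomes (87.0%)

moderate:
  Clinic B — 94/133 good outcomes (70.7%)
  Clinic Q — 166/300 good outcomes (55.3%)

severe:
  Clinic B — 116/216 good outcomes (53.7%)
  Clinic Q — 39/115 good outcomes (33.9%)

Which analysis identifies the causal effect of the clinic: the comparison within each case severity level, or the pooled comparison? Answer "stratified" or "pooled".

The case severity-specific comparison favours Clinic B throughout, but the pooled figures favour Clinic Q. The question is whether to condition on case severity.
Case severity is set before the clinic has any effect — it is not caused by the clinic — and it independently drives the outcome. That makes it a confounder, so the causal comparison is within case severity levels.
Within each level — mild: 98.0% vs 87.0%; moderate: 70.7% vs 55.3%; severe: 53.7% vs 33.9% — Clinic B is higher every time.

stratified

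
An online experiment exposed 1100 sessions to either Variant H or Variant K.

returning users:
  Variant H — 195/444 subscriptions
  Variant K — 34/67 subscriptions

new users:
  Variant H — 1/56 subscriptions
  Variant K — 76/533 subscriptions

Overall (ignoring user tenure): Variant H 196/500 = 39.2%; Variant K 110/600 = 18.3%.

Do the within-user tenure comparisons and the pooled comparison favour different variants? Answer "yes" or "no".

yes

Within each user tenure level (returning users 43.9% vs 50.7%; new users 1.8% vs 14.3%), Variant K has the higher rate every time. Pooled: 39.2% vs 18.3% — Variant H has the higher rate overall. The two comparisons disagree.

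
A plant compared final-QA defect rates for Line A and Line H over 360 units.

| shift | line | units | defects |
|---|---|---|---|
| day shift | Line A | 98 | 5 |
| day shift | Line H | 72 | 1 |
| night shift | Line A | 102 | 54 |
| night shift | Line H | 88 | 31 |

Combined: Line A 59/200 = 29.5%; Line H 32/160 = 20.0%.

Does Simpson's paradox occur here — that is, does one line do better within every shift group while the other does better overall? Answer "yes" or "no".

no

Within each shift level (day shift 5.1% vs 1.4%; night shift 52.9% vs 35.2%), Line H has the lower rate every time. Pooled: 29.5% vs 20.0% — Line H has the lower rate overall. They agree.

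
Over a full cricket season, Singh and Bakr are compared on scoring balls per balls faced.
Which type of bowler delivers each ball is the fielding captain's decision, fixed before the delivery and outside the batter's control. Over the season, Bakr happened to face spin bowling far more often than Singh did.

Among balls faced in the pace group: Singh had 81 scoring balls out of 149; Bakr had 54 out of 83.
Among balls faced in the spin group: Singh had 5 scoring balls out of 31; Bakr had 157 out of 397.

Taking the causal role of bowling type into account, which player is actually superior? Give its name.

Bakr is higher inside every bowling type stratum but Singh is higher in aggregate. Whether to stratify depends on how bowling type relates to the player.
Bowling type differs across players for reasons unrelated to any effect of the player itself, and it separately predicts the outcome — a classic confounder. We must compare within bowling type levels.
Within each level — pace: 54.4% vs 65.1%; spin: 16.1% vs 39.5% — Bakr is higher every time.

Bakr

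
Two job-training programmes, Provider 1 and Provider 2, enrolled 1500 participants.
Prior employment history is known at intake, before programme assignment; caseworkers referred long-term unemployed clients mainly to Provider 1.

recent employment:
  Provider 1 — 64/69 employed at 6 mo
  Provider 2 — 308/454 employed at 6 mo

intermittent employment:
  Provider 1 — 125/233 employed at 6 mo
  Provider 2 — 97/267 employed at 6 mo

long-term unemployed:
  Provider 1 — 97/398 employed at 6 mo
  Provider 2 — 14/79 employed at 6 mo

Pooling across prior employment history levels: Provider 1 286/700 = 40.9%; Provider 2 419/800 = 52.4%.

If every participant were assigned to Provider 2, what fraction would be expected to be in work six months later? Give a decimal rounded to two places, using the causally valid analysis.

0.41

The stratified and pooled comparisons disagree (Provider 1 wins within each prior employment history; Provider 2 wins overall), so the answer turns on the causal role of prior employment history.
The imbalance in prior employment history arose from how participants were allocated, not from anything the programme did; and prior employment history independently affects the outcome. The pooled gap is confounded — condition on prior employment history.
Standardising Provider 2 to the population prior employment history mix: 0.349·308/454 + 0.333·97/267 + 0.318·14/79 = 0.414.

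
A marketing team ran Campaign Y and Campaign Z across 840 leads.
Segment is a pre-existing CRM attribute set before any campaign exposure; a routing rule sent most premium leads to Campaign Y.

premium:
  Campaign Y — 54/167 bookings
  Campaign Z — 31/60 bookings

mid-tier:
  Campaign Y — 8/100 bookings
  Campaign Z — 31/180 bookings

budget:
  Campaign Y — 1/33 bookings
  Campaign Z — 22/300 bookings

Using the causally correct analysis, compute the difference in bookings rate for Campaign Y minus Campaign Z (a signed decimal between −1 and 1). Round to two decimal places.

-0.10

The imbalance in customer segment arose from how leads were allocated, not from anything the campaign did; and customer segment independently affects the outcome. The pooled gap is confounded — condition on customer segment.
Adjusting over the population distribution of customer segment: 0.270·(0.323−0.517) + 0.333·(0.080−0.172) + 0.396·(0.030−0.073) = -0.100.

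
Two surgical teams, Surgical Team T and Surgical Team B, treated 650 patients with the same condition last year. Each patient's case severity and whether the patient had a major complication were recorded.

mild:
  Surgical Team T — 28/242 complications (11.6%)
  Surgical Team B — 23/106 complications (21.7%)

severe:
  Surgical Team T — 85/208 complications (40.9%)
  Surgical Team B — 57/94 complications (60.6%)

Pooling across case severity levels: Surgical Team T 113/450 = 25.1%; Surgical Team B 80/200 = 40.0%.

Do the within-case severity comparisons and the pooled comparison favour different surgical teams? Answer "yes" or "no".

no

Within each case severity level (mild 11.6% vs 21.7%; severe 40.9% vs 60.6%), Surgical Team T has the lower rate every time. Pooled: 25.1% vs 40.0% — Surgical Team T has the lower rate overall. They agree.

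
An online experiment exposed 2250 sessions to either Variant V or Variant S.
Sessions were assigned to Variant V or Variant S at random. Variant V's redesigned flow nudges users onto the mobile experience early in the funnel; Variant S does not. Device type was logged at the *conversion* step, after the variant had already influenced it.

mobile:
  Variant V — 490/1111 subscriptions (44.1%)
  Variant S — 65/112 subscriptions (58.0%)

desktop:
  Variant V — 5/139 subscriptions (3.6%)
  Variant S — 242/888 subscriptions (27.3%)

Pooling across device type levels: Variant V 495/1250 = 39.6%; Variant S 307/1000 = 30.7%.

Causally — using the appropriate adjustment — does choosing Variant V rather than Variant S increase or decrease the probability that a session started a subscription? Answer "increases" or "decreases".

increases

Device type lies on the pathway variant → device type → outcome, so adjusting for it blocks the indirect effect. For the total causal effect of variant, use the unadjusted pooled rates.
Pooled: Variant V 39.6% vs Variant S 30.7%; Variant V is higher overall.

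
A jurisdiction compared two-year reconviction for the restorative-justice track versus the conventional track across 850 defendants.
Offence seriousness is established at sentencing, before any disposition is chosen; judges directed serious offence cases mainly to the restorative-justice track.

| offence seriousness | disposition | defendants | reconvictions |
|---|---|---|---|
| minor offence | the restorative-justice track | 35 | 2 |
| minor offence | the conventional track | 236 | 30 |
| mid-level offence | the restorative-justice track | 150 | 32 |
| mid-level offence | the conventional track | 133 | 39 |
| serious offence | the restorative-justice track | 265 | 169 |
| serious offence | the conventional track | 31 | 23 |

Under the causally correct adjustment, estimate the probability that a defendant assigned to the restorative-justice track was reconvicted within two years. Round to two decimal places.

0.31

The stratified and pooled comparisons disagree (the restorative-justice track wins within each offence seriousness; the conventional track wins overall), so the answer turns on the causal role of offence seriousness.
Offence seriousness is set before the disposition has any effect — it is not caused by the disposition — and it independently drives the outcome. That makes it a confounder, so the causal comparison is within offence seriousness levels.
Standardising the restorative-justice track to the population offence seriousness mix: 0.319·2/35 + 0.333·32/150 + 0.348·169/265 = 0.311.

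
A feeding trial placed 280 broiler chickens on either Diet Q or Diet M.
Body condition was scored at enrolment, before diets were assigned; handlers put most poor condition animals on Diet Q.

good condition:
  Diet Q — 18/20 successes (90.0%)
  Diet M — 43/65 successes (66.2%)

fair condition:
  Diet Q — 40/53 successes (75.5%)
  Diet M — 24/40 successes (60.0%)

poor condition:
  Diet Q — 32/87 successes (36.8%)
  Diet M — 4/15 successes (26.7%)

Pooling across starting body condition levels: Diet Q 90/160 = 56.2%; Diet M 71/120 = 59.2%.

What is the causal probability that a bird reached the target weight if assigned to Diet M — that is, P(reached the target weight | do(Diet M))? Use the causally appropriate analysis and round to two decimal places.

0.50

Within every starting body condition level Diet Q has the higher rate, yet pooled Diet M does — Simpson's reversal.
The imbalance in starting body condition arose from how broiler chickens were allocated, not from anything the diet did; and starting body condition independently affects the outcome. The pooled gap is confounded — condition on starting body condition.
Standardising Diet M to the population starting body condition mix: 0.304·43/65 + 0.332·24/40 + 0.364·4/15 = 0.497.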